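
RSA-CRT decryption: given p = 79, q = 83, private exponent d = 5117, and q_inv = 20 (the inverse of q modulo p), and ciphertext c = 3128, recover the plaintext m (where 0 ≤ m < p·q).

d_p = d mod (p−1) = 5117 mod 78 = 47; d_q = d mod (q−1) = 33.
m₁ = c^(d_p) mod p: c ≡ 47 (mod 79), and 47^47 mod 79 = 77.
m₂ = c^(d_q) mod q: c ≡ 57 (mod 83), and 57^33 mod 83 = 6.
h = q_inv·(m₁ − m₂) mod p = 20·(77 − 6) mod 79 = 77.
m = m₂ + h·q = 6 + 77·83 = 6397.

6397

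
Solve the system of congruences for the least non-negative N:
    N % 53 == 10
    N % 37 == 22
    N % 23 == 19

18189

The moduli are pairwise coprime; M = 53·37·23 = 45103.
M/53 = 851; 851 ≡ 3 (mod 53); 3·18 ≡ 1, so inverse 18.
M/37 = 1219; 1219 ≡ 35 (mod 37); 35·18 ≡ 1, so inverse 18.
M/23 = 1961; 1961 ≡ 6 (mod 23); 6·4 ≡ 1, so inverse 4.
N ≡ 10·851·18 + 22·1219·18 + 19·1961·4 = 784940.
784940 mod 45103 = 18189.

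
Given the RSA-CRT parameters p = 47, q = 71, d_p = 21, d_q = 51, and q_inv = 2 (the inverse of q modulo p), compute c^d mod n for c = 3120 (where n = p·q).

1908

m₁ = c^(d_p) mod p: c ≡ 18 (mod 47), and 18^21 mod 47 = 28.
m₂ = c^(d_q) mod q: c ≡ 67 (mod 71), and 67^51 mod 71 = 62.
h = q_inv·(m₁ − m₂) mod p = 2·(28 − 62) mod 47 = 26.
m = m₂ + h·q = 62 + 26·71 = 1908.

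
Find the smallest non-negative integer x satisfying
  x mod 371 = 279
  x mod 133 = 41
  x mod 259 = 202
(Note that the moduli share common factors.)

Combine the congruences pairwise.
gcd(371, 133) = 7 and 7 | (41 − 279), so the pair is consistent; merging gives x ≡ 6957 (mod 7049), where 7049 = lcm(371, 133).
gcd(7049, 259) = 7 and 7 | (202 − 6957), so the pair is consistent; merging gives x ≡ 232525 (mod 260813), where 260813 = lcm(7049, 259).
The solution is unique modulo lcm(371, 133, 259) = 260813.

232525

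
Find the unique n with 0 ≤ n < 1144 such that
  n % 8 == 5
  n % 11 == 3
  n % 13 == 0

The moduli are pairwise coprime; M = 8·11·13 = 1144.
M/8 = 143; 143 ≡ 7 (mod 8); 7·7 ≡ 1, so inverse 7.
M/11 = 104; 104 ≡ 5 (mod 11); 5·9 ≡ 1, so inverse 9.
M/13 = 88; 88 ≡ 10 (mod 13); 10·4 ≡ 1, so inverse 4.
n ≡ 5·143·7 + 3·104·9 + 0·88·4 = 7813.
7813 mod 1144 = 949.

949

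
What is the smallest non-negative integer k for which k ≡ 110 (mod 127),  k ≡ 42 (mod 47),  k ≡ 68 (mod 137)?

From k ≡ 110 (mod 127) write k = 110 + 127t. Substituting into k ≡ 42 (mod 47) gives 127t ≡ 26 (mod 47), and since 33⁻¹ ≡ 10 (mod 47), t ≡ 25. Hence k ≡ 110 + 127·25 = 3285 (mod 5969).
From k ≡ 3285 (mod 5969) write k = 3285 + 5969t. Substituting into k ≡ 68 (mod 137) gives 5969t ≡ 71 (mod 137), and since 78⁻¹ ≡ 65 (mod 137), t ≡ 94. Hence k ≡ 3285 + 5969·94 = 564371 (mod 817753).

564371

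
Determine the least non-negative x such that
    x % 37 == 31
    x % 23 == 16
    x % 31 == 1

22786

The moduli are pairwise coprime; N = 37·23·31 = 26381.
N/37 = 713; 713 ≡ 10 (mod 37); 10·26 ≡ 1, so inverse 26.
N/23 = 1147; 1147 ≡ 20 (mod 23); 20·15 ≡ 1, so inverse 15.
N/31 = 851; 851 ≡ 14 (mod 31); 14·20 ≡ 1, so inverse 20.
x ≡ 31·713·26 + 16·1147·15 + 1·851·20 = 866978.
866978 mod 26381 = 22786.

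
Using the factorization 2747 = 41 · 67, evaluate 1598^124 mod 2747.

Mod 41: 1598 ≡ 40; by Fermat, exponent reduces to 124 mod 40 = 4; 40^4 ≡ 1 (mod 41).
Mod 67: 1598 ≡ 57; by Fermat, exponent reduces to 124 mod 66 = 58; 57^58 ≡ 16 (mod 67).
Combine by CRT: x ≡ 1 (mod 41), x ≡ 16 (mod 67) ⇒ x ≡ 83 (mod 2747).

83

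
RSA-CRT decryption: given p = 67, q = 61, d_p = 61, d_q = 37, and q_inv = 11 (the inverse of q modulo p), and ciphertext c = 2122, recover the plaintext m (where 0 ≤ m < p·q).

109

m₁ = c^(d_p) mod p: c ≡ 45 (mod 67), and 45^61 mod 67 = 42.
m₂ = c^(d_q) mod q: c ≡ 48 (mod 61), and 48^37 mod 61 = 48.
h = q_inv·(m₁ − m₂) mod p = 11·(42 − 48) mod 67 = 1.
m = m₂ + h·q = 48 + 1·61 = 109.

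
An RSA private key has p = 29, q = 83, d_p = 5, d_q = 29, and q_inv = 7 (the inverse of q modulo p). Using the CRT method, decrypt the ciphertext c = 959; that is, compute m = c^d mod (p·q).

m₁ = c^(d_p) mod p: c ≡ 2 (mod 29), and 2^5 mod 29 = 3.
m₂ = c^(d_q) mod q: c ≡ 46 (mod 83), and 46^29 mod 83 = 19.
h = q_inv·(m₁ − m₂) mod p = 7·(3 − 19) mod 29 = 4.
m = m₂ + h·q = 19 + 4·83 = 351.

351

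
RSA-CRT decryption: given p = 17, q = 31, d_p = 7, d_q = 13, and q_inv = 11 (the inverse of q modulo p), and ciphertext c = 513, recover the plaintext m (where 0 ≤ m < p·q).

m₁ = c^(d_p) mod p: c ≡ 3 (mod 17), and 3^7 mod 17 = 11.
m₂ = c^(d_q) mod q: c ≡ 17 (mod 31), and 17^13 mod 31 = 3.
h = q_inv·(m₁ − m₂) mod p = 11·(11 − 3) mod 17 = 3.
m = m₂ + h·q = 3 + 3·31 = 96.

96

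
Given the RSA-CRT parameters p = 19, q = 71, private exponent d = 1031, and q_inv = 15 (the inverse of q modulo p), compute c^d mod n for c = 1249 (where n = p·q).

d_p = d mod (p−1) = 1031 mod 18 = 5; d_q = d mod (q−1) = 51.
m₁ = c^(d_p) mod p: c ≡ 14 (mod 19), and 14^5 mod 19 = 10.
m₂ = c^(d_q) mod q: c ≡ 42 (mod 71), and 42^51 mod 71 = 59.
h = q_inv·(m₁ − m₂) mod p = 15·(10 − 59) mod 19 = 6.
m = m₂ + h·q = 59 + 6·71 = 485.

485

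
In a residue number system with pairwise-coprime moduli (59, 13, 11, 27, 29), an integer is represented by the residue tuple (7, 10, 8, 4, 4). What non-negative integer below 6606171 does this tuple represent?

3808516

The moduli are pairwise coprime; N = 59·13·11·27·29 = 6606171.
N/59 = 111969; 111969 ≡ 46 (mod 59); 46·9 ≡ 1, so inverse 9.
N/13 = 508167; 508167 ≡ 10 (mod 13); 10·4 ≡ 1, so inverse 4.
N/11 = 600561; 600561 ≡ 5 (mod 11); 5·9 ≡ 1, so inverse 9.
N/27 = 244673; 244673 ≡ 26 (mod 27); 26·26 ≡ 1, so inverse 26.
N/29 = 227799; 227799 ≡ 4 (mod 29); 4·22 ≡ 1, so inverse 22.
x ≡ 7·111969·9 + 10·508167·4 + 8·600561·9 + 4·244673·26 + 4·227799·22 = 116113423.
116113423 mod 6606171 = 3808516.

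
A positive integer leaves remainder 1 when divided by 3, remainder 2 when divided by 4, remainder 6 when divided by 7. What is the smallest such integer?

34

From k ≡ 1 (mod 3) write k = 1 + 3t. Substituting into k ≡ 2 (mod 4) gives 3t ≡ 1 (mod 4), and since 3⁻¹ ≡ 3 (mod 4), t ≡ 3. Hence k ≡ 1 + 3·3 = 10 (mod 12).
From k ≡ 10 (mod 12) write k = 10 + 12t. Substituting into k ≡ 6 (mod 7) gives 12t ≡ 3 (mod 7), and since 5⁻¹ ≡ 3 (mod 7), t ≡ 2. Hence k ≡ 10 + 12·2 = 34 (mod 84).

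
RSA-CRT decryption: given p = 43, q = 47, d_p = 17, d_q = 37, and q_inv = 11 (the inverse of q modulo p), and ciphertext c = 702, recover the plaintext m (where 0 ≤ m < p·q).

597

m₁ = c^(d_p) mod p: c ≡ 14 (mod 43), and 14^17 mod 43 = 38.
m₂ = c^(d_q) mod q: c ≡ 44 (mod 47), and 44^37 mod 47 = 33.
h = q_inv·(m₁ − m₂) mod p = 11·(38 − 33) mod 43 = 12.
m = m₂ + h·q = 33 + 12·47 = 597.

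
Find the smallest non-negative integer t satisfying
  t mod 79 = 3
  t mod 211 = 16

8456

From t ≡ 3 (mod 79) write t = 3 + 79s. Substituting into t ≡ 16 (mod 211) gives 79s ≡ 13 (mod 211), and since 79⁻¹ ≡ 203 (mod 211), s ≡ 107. Hence t ≡ 3 + 79·107 = 8456 (mod 16669).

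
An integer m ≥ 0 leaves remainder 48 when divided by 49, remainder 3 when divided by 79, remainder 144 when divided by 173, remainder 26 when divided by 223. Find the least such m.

70009092

The moduli are pairwise coprime; N = 49·79·173·223 = 149339309.
N/49 = 3047741; 3047741 ≡ 39 (mod 49); 39·44 ≡ 1, so inverse 44.
N/79 = 1890371; 1890371 ≡ 59 (mod 79); 59·75 ≡ 1, so inverse 75.
N/173 = 863233; 863233 ≡ 136 (mod 173); 136·14 ≡ 1, so inverse 14.
N/223 = 669683; 669683 ≡ 14 (mod 223); 14·16 ≡ 1, so inverse 16.
m ≡ 48·3047741·44 + 3·1890371·75 + 144·863233·14 + 26·669683·16 = 8881028323.
8881028323 mod 149339309 = 70009092.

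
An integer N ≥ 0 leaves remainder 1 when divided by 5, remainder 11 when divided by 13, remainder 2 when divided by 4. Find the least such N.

From N ≡ 1 (mod 5) write N = 1 + 5t. Substituting into N ≡ 11 (mod 13) gives 5t ≡ 10 (mod 13), and since 5⁻¹ ≡ 8 (mod 13), t ≡ 2. Hence N ≡ 1 + 5·2 = 11 (mod 65).
From N ≡ 11 (mod 65) write N = 11 + 65t. Substituting into N ≡ 2 (mod 4) gives 65t ≡ 3 (mod 4), and since 1⁻¹ ≡ 1 (mod 4), t ≡ 3. Hence N ≡ 11 + 65·3 = 206 (mod 260).

206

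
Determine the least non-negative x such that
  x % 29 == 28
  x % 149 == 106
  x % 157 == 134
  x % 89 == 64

759857

The moduli are pairwise coprime; N = 29·149·157·89 = 60377333.
N/29 = 2081977; 2081977 ≡ 9 (mod 29); 9·13 ≡ 1, so inverse 13.
N/149 = 405217; 405217 ≡ 86 (mod 149); 86·26 ≡ 1, so inverse 26.
N/157 = 384569; 384569 ≡ 76 (mod 157); 76·31 ≡ 1, so inverse 31.
N/89 = 678397; 678397 ≡ 39 (mod 89); 39·16 ≡ 1, so inverse 16.
x ≡ 28·2081977·13 + 106·405217·26 + 134·384569·31 + 64·678397·16 = 4166795834.
4166795834 mod 60377333 = 759857.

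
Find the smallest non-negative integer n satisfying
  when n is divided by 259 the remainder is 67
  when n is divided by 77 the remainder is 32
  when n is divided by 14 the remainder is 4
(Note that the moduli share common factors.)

gcd(259, 77) = 7 and 7 | (32 − 67), so the pair is consistent; merging gives n ≡ 1880 (mod 2849), where 2849 = lcm(259, 77).
gcd(2849, 14) = 7 and 7 | (4 − 1880), so the pair is consistent; merging gives n ≡ 1880 (mod 5698), where 5698 = lcm(2849, 14).
The solution is unique modulo lcm(259, 77, 14) = 5698.

1880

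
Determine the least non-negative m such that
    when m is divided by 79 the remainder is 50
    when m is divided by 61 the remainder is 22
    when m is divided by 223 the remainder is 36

The moduli are pairwise coprime; N = 79·61·223 = 1074637.
N/79 = 13603; 13603 ≡ 15 (mod 79); 15·58 ≡ 1, so inverse 58.
N/61 = 17617; 17617 ≡ 49 (mod 61); 49·5 ≡ 1, so inverse 5.
N/223 = 4819; 4819 ≡ 136 (mod 223); 136·41 ≡ 1, so inverse 41.
m ≡ 50·13603·58 + 22·17617·5 + 36·4819·41 = 48499414.
48499414 mod 1074637 = 140749.

140749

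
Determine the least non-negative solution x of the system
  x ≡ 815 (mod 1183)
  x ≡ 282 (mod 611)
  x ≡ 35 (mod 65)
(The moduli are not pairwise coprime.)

54050

gcd(1183, 611) = 13 and 13 | (282 − 815), so the pair is consistent; merging gives x ≡ 54050 (mod 55601), where 55601 = lcm(1183, 611).
gcd(55601, 65) = 13 and 13 | (35 − 54050), so the pair is consistent; merging gives x ≡ 54050 (mod 278005), where 278005 = lcm(55601, 65).
The solution is unique modulo lcm(1183, 611, 65) = 278005.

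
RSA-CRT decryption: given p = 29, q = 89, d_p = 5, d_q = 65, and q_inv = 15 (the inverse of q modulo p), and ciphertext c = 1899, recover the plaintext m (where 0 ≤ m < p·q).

280

m₁ = c^(d_p) mod p: c ≡ 14 (mod 29), and 14^5 mod 29 = 19.
m₂ = c^(d_q) mod q: c ≡ 30 (mod 89), and 30^65 mod 89 = 13.
h = q_inv·(m₁ − m₂) mod p = 15·(19 − 13) mod 29 = 3.
m = m₂ + h·q = 13 + 3·89 = 280.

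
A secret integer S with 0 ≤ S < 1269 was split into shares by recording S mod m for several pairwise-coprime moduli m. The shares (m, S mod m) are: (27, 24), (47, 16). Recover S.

1050

From S ≡ 24 (mod 27) write S = 24 + 27t. Substituting into S ≡ 16 (mod 47) gives 27t ≡ 39 (mod 47), and since 27⁻¹ ≡ 7 (mod 47), t ≡ 38. Hence S ≡ 24 + 27·38 = 1050 (mod 1269).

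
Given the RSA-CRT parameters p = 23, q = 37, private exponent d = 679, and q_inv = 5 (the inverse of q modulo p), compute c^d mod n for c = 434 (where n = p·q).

730

d_p = d mod (p−1) = 679 mod 22 = 19; d_q = d mod (q−1) = 31.
m₁ = c^(d_p) mod p: c ≡ 20 (mod 23), and 20^19 mod 23 = 17.
m₂ = c^(d_q) mod q: c ≡ 27 (mod 37), and 27^31 mod 37 = 27.
h = q_inv·(m₁ − m₂) mod p = 5·(17 − 27) mod 23 = 19.
m = m₂ + h·q = 27 + 19·37 = 730.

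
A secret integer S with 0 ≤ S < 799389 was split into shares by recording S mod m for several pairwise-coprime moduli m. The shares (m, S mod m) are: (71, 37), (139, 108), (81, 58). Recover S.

The moduli are pairwise coprime; N = 71·139·81 = 799389.
N/71 = 11259; 11259 ≡ 41 (mod 71); 41·26 ≡ 1, so inverse 26.
N/139 = 5751; 5751 ≡ 52 (mod 139); 52·131 ≡ 1, so inverse 131.
N/81 = 9869; 9869 ≡ 68 (mod 81); 68·56 ≡ 1, so inverse 56.
S ≡ 37·11259·26 + 108·5751·131 + 58·9869·56 = 124250818.
124250818 mod 799389 = 345523.

345523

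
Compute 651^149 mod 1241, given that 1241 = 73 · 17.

473

Mod 73: 651 ≡ 67; by Fermat, exponent reduces to 149 mod 72 = 5; 67^5 ≡ 35 (mod 73).
Mod 17: 651 ≡ 5; by Fermat, exponent reduces to 149 mod 16 = 5; 5^5 ≡ 14 (mod 17).
Combine by CRT: x ≡ 35 (mod 73), x ≡ 14 (mod 17) ⇒ x ≡ 473 (mod 1241).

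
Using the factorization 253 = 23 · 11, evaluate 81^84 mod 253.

223

Mod 23: 81 ≡ 12; by Fermat, exponent reduces to 84 mod 22 = 18; 12^18 ≡ 16 (mod 23).
Mod 11: 81 ≡ 4; by Fermat, exponent reduces to 84 mod 10 = 4; 4^4 ≡ 3 (mod 11).
Combine by CRT: x ≡ 16 (mod 23), x ≡ 3 (mod 11) ⇒ x ≡ 223 (mod 253).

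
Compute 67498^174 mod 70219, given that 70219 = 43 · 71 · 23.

29218

Mod 43: 67498 ≡ 31; by Fermat, exponent reduces to 174 mod 42 = 6; 31^6 ≡ 21 (mod 43).
Mod 71: 67498 ≡ 48; by Fermat, exponent reduces to 174 mod 70 = 34; 48^34 ≡ 37 (mod 71).
Mod 23: 67498 ≡ 16; by Fermat, exponent reduces to 174 mod 22 = 20; 16^20 ≡ 8 (mod 23).
Combine by CRT: x ≡ 21 (mod 43), x ≡ 37 (mod 71), x ≡ 8 (mod 23) ⇒ x ≡ 29218 (mod 70219).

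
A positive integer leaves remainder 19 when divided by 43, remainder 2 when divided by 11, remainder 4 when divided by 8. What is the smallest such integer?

3588

From x ≡ 19 (mod 43) write x = 19 + 43t. Substituting into x ≡ 2 (mod 11) gives 43t ≡ 5 (mod 11), and since 10⁻¹ ≡ 10 (mod 11), t ≡ 6. Hence x ≡ 19 + 43·6 = 277 (mod 473).
From x ≡ 277 (mod 473) write x = 277 + 473t. Substituting into x ≡ 4 (mod 8) gives 473t ≡ 7 (mod 8), and since 1⁻¹ ≡ 1 (mod 8), t ≡ 7. Hence x ≡ 277 + 473·7 = 3588 (mod 3784).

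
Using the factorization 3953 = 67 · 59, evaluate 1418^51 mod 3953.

3487

Mod 67: 1418 ≡ 11; 11^51 ≡ 3 (mod 67).
Mod 59: 1418 ≡ 2; 2^51 ≡ 6 (mod 59).
Combine by CRT: x ≡ 3 (mod 67), x ≡ 6 (mod 59) ⇒ x ≡ 3487 (mod 3953).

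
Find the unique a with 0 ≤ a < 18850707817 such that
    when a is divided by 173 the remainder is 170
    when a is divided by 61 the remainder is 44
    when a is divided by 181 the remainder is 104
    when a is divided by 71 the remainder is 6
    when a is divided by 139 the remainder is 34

The moduli are pairwise coprime; N = 173·61·181·71·139 = 18850707817.
N/173 = 108963629; 108963629 ≡ 98 (mod 173); 98·143 ≡ 1, so inverse 143.
N/61 = 309027997; 309027997 ≡ 45 (mod 61); 45·19 ≡ 1, so inverse 19.
N/181 = 104147557; 104147557 ≡ 157 (mod 181); 157·98 ≡ 1, so inverse 98.
N/71 = 265502927; 265502927 ≡ 60 (mod 71); 60·58 ≡ 1, so inverse 58.
N/139 = 135616603; 135616603 ≡ 2 (mod 139); 2·70 ≡ 1, so inverse 70.
a ≡ 170·108963629·143 + 44·309027997·19 + 104·104147557·98 + 6·265502927·58 + 34·135616603·70 = 4383887661162.
4383887661162 mod 18850707817 = 10523447618.

10523447618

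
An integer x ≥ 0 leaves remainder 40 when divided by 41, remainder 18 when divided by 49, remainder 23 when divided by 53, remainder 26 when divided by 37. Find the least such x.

595319

From x ≡ 40 (mod 41) write x = 40 + 41t. Substituting into x ≡ 18 (mod 49) gives 41t ≡ 27 (mod 49), and since 41⁻¹ ≡ 6 (mod 49), t ≡ 15. Hence x ≡ 40 + 41·15 = 655 (mod 2009).
From x ≡ 655 (mod 2009) write x = 655 + 2009t. Substituting into x ≡ 23 (mod 53) gives 2009t ≡ 4 (mod 53), and since 48⁻¹ ≡ 21 (mod 53), t ≡ 31. Hence x ≡ 655 + 2009·31 = 62934 (mod 106477).
From x ≡ 62934 (mod 106477) write x = 62934 + 106477t. Substituting into x ≡ 26 (mod 37) gives 106477t ≡ 29 (mod 37), and since 28⁻¹ ≡ 4 (mod 37), t ≡ 5. Hence x ≡ 62934 + 106477·5 = 595319 (mod 3939649).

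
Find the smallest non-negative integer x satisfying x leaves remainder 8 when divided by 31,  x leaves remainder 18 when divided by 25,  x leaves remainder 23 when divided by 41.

From x ≡ 8 (mod 31) write x = 8 + 31t. Substituting into x ≡ 18 (mod 25) gives 31t ≡ 10 (mod 25), and since 6⁻¹ ≡ 21 (mod 25), t ≡ 10. Hence x ≡ 8 + 31·10 = 318 (mod 775).
From x ≡ 318 (mod 775) write x = 318 + 775t. Substituting into x ≡ 23 (mod 41) gives 775t ≡ 33 (mod 41), and since 37⁻¹ ≡ 10 (mod 41), t ≡ 2. Hence x ≡ 318 + 775·2 = 1868 (mod 31775).

1868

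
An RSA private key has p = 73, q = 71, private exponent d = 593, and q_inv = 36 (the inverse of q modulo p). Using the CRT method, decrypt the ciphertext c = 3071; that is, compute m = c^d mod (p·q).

5057

d_p = d mod (p−1) = 593 mod 72 = 17; d_q = d mod (q−1) = 33.
m₁ = c^(d_p) mod p: c ≡ 5 (mod 73), and 5^17 mod 73 = 20.
m₂ = c^(d_q) mod q: c ≡ 18 (mod 71), and 18^33 mod 71 = 16.
h = q_inv·(m₁ − m₂) mod p = 36·(20 − 16) mod 73 = 71.
m = m₂ + h·q = 16 + 71·71 = 5057.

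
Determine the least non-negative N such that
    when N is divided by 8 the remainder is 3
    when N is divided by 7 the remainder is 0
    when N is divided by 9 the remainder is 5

The moduli are pairwise coprime; M = 8·7·9 = 504.
M/8 = 63; 63 ≡ 7 (mod 8); 7·7 ≡ 1, so inverse 7.
M/7 = 72; 72 ≡ 2 (mod 7); 2·4 ≡ 1, so inverse 4.
M/9 = 56; 56 ≡ 2 (mod 9); 2·5 ≡ 1, so inverse 5.
N ≡ 3·63·7 + 0·72·4 + 5·56·5 = 2723.
2723 mod 504 = 203.

203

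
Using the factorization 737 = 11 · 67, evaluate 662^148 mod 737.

Mod 11: 662 ≡ 2; by Fermat, exponent reduces to 148 mod 10 = 8; 2^8 ≡ 3 (mod 11).
Mod 67: 662 ≡ 59; by Fermat, exponent reduces to 148 mod 66 = 16; 59^16 ≡ 62 (mod 67).
Combine by CRT: x ≡ 3 (mod 11), x ≡ 62 (mod 67) ⇒ x ≡ 531 (mod 737).

531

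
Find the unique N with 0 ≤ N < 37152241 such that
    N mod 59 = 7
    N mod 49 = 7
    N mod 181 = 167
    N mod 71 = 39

16128896

From N ≡ 7 (mod 59) write N = 7 + 59t. Substituting into N ≡ 7 (mod 49) gives 59t ≡ 0 (mod 49), and since 10⁻¹ ≡ 5 (mod 49), t ≡ 0. Hence N ≡ 7 + 59·0 = 7 (mod 2891).
From N ≡ 7 (mod 2891) write N = 7 + 2891t. Substituting into N ≡ 167 (mod 181) gives 2891t ≡ 160 (mod 181), and since 176⁻¹ ≡ 36 (mod 181), t ≡ 149. Hence N ≡ 7 + 2891·149 = 430766 (mod 523271).
From N ≡ 430766 (mod 523271) write N = 430766 + 523271t. Substituting into N ≡ 39 (mod 71) gives 523271t ≡ 30 (mod 71), and since 1⁻¹ ≡ 1 (mod 71), t ≡ 30. Hence N ≡ 430766 + 523271·30 = 16128896 (mod 37152241).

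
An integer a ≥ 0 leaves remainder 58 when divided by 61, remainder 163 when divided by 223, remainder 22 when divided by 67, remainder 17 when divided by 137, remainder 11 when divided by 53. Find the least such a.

From a ≡ 58 (mod 61) write a = 58 + 61t. Substituting into a ≡ 163 (mod 223) gives 61t ≡ 105 (mod 223), and since 61⁻¹ ≡ 117 (mod 223), t ≡ 20. Hence a ≡ 58 + 61·20 = 1278 (mod 13603).
From a ≡ 1278 (mod 13603) write a = 1278 + 13603t. Substituting into a ≡ 22 (mod 67) gives 13603t ≡ 17 (mod 67), and since 2⁻¹ ≡ 34 (mod 67), t ≡ 42. Hence a ≡ 1278 + 13603·42 = 572604 (mod 911401).
From a ≡ 572604 (mod 911401) write a = 572604 + 911401t. Substituting into a ≡ 17 (mod 137) gives 911401t ≡ 73 (mod 137), and since 77⁻¹ ≡ 121 (mod 137), t ≡ 65. Hence a ≡ 572604 + 911401·65 = 59813669 (mod 124861937).
From a ≡ 59813669 (mod 124861937) write a = 59813669 + 124861937t. Substituting into a ≡ 11 (mod 53) gives 124861937t ≡ 22 (mod 53), and since 32⁻¹ ≡ 5 (mod 53), t ≡ 4. Hence a ≡ 59813669 + 124861937·4 = 559261417 (mod 6617682661).

559261417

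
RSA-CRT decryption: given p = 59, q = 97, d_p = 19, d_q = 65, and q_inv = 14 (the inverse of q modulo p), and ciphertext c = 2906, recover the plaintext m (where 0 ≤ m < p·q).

4807

m₁ = c^(d_p) mod p: c ≡ 15 (mod 59), and 15^19 mod 59 = 28.
m₂ = c^(d_q) mod q: c ≡ 93 (mod 97), and 93^65 mod 97 = 54.
h = q_inv·(m₁ − m₂) mod p = 14·(28 − 54) mod 59 = 49.
m = m₂ + h·q = 54 + 49·97 = 4807.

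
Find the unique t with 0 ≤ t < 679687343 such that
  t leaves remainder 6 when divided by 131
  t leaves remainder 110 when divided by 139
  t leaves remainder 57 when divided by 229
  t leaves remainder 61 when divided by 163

The moduli are pairwise coprime; N = 131·139·229·163 = 679687343.
N/131 = 5188453; 5188453 ≡ 67 (mod 131); 67·88 ≡ 1, so inverse 88.
N/139 = 4889837; 4889837 ≡ 95 (mod 139); 95·60 ≡ 1, so inverse 60.
N/229 = 2968067; 2968067 ≡ 227 (mod 229); 227·114 ≡ 1, so inverse 114.
N/163 = 4169861; 4169861 ≡ 158 (mod 163); 158·65 ≡ 1, so inverse 65.
t ≡ 6·5188453·88 + 110·4889837·60 + 57·2968067·114 + 61·4169861·65 = 70832425615.
70832425615 mod 679687343 = 144941943.

144941943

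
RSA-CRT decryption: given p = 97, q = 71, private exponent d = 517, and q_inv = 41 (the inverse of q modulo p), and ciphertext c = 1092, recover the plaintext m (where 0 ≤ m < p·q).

d_p = d mod (p−1) = 517 mod 96 = 37; d_q = d mod (q−1) = 27.
m₁ = c^(d_p) mod p: c ≡ 25 (mod 97), and 25^37 mod 97 = 32.
m₂ = c^(d_q) mod q: c ≡ 27 (mod 71), and 27^27 mod 71 = 2.
h = q_inv·(m₁ − m₂) mod p = 41·(32 − 2) mod 97 = 66.
m = m₂ + h·q = 2 + 66·71 = 4688.

4688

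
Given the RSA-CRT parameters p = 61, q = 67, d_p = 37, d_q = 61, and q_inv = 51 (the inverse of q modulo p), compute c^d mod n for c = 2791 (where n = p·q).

m₁ = c^(d_p) mod p: c ≡ 46 (mod 61), and 46^37 mod 61 = 39.
m₂ = c^(d_q) mod q: c ≡ 44 (mod 67), and 44^61 mod 67 = 28.
h = q_inv·(m₁ − m₂) mod p = 51·(39 − 28) mod 61 = 12.
m = m₂ + h·q = 28 + 12·67 = 832.

832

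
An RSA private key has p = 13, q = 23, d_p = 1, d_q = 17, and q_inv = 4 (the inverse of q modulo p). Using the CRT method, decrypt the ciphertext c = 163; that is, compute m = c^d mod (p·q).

m₁ = c^(d_p) mod p: c ≡ 7 (mod 13), and 7^1 mod 13 = 7.
m₂ = c^(d_q) mod q: c ≡ 2 (mod 23), and 2^17 mod 23 = 18.
h = q_inv·(m₁ − m₂) mod p = 4·(7 − 18) mod 13 = 8.
m = m₂ + h·q = 18 + 8·23 = 202.

202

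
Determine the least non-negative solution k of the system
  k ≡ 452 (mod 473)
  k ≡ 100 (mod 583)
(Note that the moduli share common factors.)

gcd(473, 583) = 11 and 11 | (100 − 452), so the pair is consistent; merging gives k ≡ 17007 (mod 25069), where 25069 = lcm(473, 583).
The solution is unique modulo lcm(473, 583) = 25069.

17007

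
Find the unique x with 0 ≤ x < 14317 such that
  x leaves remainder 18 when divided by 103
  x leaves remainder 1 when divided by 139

10009

From x ≡ 18 (mod 103) write x = 18 + 103t. Substituting into x ≡ 1 (mod 139) gives 103t ≡ 122 (mod 139), and since 103⁻¹ ≡ 27 (mod 139), t ≡ 97. Hence x ≡ 18 + 103·97 = 10009 (mod 14317).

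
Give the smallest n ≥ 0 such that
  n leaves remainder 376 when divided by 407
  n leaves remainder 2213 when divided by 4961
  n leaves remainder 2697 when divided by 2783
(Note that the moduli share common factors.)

2348766

Combine the congruences pairwise.
gcd(407, 4961) = 11 and 11 | (2213 − 376), so the pair is consistent; merging gives n ≡ 146082 (mod 183557), where 183557 = lcm(407, 4961).
gcd(183557, 2783) = 121 and 121 | (2697 − 146082), so the pair is consistent; merging gives n ≡ 2348766 (mod 4221811), where 4221811 = lcm(183557, 2783).
The solution is unique modulo lcm(407, 4961, 2783) = 4221811.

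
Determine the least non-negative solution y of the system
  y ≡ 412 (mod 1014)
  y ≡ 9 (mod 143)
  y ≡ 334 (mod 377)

gcd(1014, 143) = 13 and 13 | (9 − 412), so the pair is consistent; merging gives y ≡ 2440 (mod 11154), where 11154 = lcm(1014, 143).
gcd(11154, 377) = 13 and 13 | (334 − 2440), so the pair is consistent; merging gives y ≡ 314752 (mod 323466), where 323466 = lcm(11154, 377).
The solution is unique modulo lcm(1014, 143, 377) = 323466.

314752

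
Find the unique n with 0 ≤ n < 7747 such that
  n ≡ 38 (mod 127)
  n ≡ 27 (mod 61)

From n ≡ 38 (mod 127) write n = 38 + 127t. Substituting into n ≡ 27 (mod 61) gives 127t ≡ 50 (mod 61), and since 5⁻¹ ≡ 49 (mod 61), t ≡ 10. Hence n ≡ 38 + 127·10 = 1308 (mod 7747).

1308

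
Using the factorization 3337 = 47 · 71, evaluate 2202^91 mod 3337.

Mod 47: 2202 ≡ 40; by Fermat, exponent reduces to 91 mod 46 = 45; 40^45 ≡ 20 (mod 47).
Mod 71: 2202 ≡ 1; by Fermat, exponent reduces to 91 mod 70 = 21; 1^21 ≡ 1 (mod 71).
Combine by CRT: x ≡ 20 (mod 47), x ≡ 1 (mod 71) ⇒ x ≡ 2699 (mod 3337).

2699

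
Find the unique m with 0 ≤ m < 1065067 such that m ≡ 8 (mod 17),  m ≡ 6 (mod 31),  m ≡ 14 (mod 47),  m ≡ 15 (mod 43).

168274

The moduli are pairwise coprime; N = 17·31·47·43 = 1065067.
N/17 = 62651; 62651 ≡ 6 (mod 17); 6·3 ≡ 1, so inverse 3.
N/31 = 34357; 34357 ≡ 9 (mod 31); 9·7 ≡ 1, so inverse 7.
N/47 = 22661; 22661 ≡ 7 (mod 47); 7·27 ≡ 1, so inverse 27.
N/43 = 24769; 24769 ≡ 1 (mod 43), inverse 1.
m ≡ 8·62651·3 + 6·34357·7 + 14·22661·27 + 15·24769·1 = 11884011.
11884011 mod 1065067 = 168274.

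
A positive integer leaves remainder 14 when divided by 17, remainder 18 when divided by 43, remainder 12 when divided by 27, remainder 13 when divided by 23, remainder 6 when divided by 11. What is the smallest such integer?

Combine the congruences pairwise.
From x ≡ 14 (mod 17) write x = 14 + 17t. Substituting into x ≡ 18 (mod 43) gives 17t ≡ 4 (mod 43), and since 17⁻¹ ≡ 38 (mod 43), t ≡ 23. Hence x ≡ 14 + 17·23 = 405 (mod 731).
From x ≡ 405 (mod 731) write x = 405 + 731t. Substituting into x ≡ 12 (mod 27) gives 731t ≡ 12 (mod 27), and since 2⁻¹ ≡ 14 (mod 27), t ≡ 6. Hence x ≡ 405 + 731·6 = 4791 (mod 19737).
From x ≡ 4791 (mod 19737) write x = 4791 + 19737t. Substituting into x ≡ 13 (mod 23) gives 19737t ≡ 6 (mod 23), and since 3⁻¹ ≡ 8 (mod 23), t ≡ 2. Hence x ≡ 4791 + 19737·2 = 44265 (mod 453951).
From x ≡ 44265 (mod 453951) write x = 44265 + 453951t. Substituting into x ≡ 6 (mod 11) gives 453951t ≡ 5 (mod 11), and since 3⁻¹ ≡ 4 (mod 11), t ≡ 9. Hence x ≡ 44265 + 453951·9 = 4129824 (mod 4993461).

4129824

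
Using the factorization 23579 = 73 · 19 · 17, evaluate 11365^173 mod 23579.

8712

Mod 73: 11365 ≡ 50; by Fermat, exponent reduces to 173 mod 72 = 29; 50^29 ≡ 25 (mod 73).
Mod 19: 11365 ≡ 3; by Fermat, exponent reduces to 173 mod 18 = 11; 3^11 ≡ 10 (mod 19).
Mod 17: 11365 ≡ 9; by Fermat, exponent reduces to 173 mod 16 = 13; 9^13 ≡ 8 (mod 17).
Combine by CRT: x ≡ 25 (mod 73), x ≡ 10 (mod 19), x ≡ 8 (mod 17) ⇒ x ≡ 8712 (mod 23579).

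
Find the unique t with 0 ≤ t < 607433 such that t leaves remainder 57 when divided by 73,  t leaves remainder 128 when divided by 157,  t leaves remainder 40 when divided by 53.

373160

The moduli are pairwise coprime; N = 73·157·53 = 607433.
N/73 = 8321; 8321 ≡ 72 (mod 73); 72·72 ≡ 1, so inverse 72.
N/157 = 3869; 3869 ≡ 101 (mod 157); 101·14 ≡ 1, so inverse 14.
N/53 = 11461; 11461 ≡ 13 (mod 53); 13·49 ≡ 1, so inverse 49.
t ≡ 57·8321·72 + 128·3869·14 + 40·11461·49 = 63546192.
63546192 mod 607433 = 373160.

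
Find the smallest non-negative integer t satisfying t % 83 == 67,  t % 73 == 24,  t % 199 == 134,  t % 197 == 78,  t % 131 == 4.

20365874656

Combine the congruences pairwise.
From t ≡ 67 (mod 83) write t = 67 + 83s. Substituting into t ≡ 24 (mod 73) gives 83s ≡ 30 (mod 73), and since 10⁻¹ ≡ 22 (mod 73), s ≡ 3. Hence t ≡ 67 + 83·3 = 316 (mod 6059).
From t ≡ 316 (mod 6059) write t = 316 + 6059s. Substituting into t ≡ 134 (mod 199) gives 6059s ≡ 17 (mod 199), and since 89⁻¹ ≡ 161 (mod 199), s ≡ 150. Hence t ≡ 316 + 6059·150 = 909166 (mod 1205741).
From t ≡ 909166 (mod 1205741) write t = 909166 + 1205741s. Substituting into t ≡ 78 (mod 197) gives 1205741s ≡ 67 (mod 197), and since 101⁻¹ ≡ 158 (mod 197), s ≡ 145. Hence t ≡ 909166 + 1205741·145 = 175741611 (mod 237530977).
From t ≡ 175741611 (mod 237530977) write t = 175741611 + 237530977s. Substituting into t ≡ 4 (mod 131) gives 237530977s ≡ 2 (mod 131), and since 74⁻¹ ≡ 108 (mod 131), s ≡ 85. Hence t ≡ 175741611 + 237530977·85 = 20365874656 (mod 31116557987).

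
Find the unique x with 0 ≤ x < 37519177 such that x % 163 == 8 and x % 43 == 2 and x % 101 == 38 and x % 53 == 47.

The moduli are pairwise coprime; N = 163·43·101·53 = 37519177.
N/163 = 230179; 230179 ≡ 23 (mod 163); 23·78 ≡ 1, so inverse 78.
N/43 = 872539; 872539 ≡ 26 (mod 43); 26·5 ≡ 1, so inverse 5.
N/101 = 371477; 371477 ≡ 100 (mod 101); 100·100 ≡ 1, so inverse 100.
N/53 = 707909; 707909 ≡ 41 (mod 53); 41·22 ≡ 1, so inverse 22.
x ≡ 8·230179·78 + 2·872539·5 + 38·371477·100 + 47·707909·22 = 2295947592.
2295947592 mod 37519177 = 7277795.

7277795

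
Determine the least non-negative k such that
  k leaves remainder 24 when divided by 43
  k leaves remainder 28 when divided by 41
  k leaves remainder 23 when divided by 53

75919

Combine the congruences pairwise.
From k ≡ 24 (mod 43) write k = 24 + 43t. Substituting into k ≡ 28 (mod 41) gives 43t ≡ 4 (mod 41), and since 2⁻¹ ≡ 21 (mod 41), t ≡ 2. Hence k ≡ 24 + 43·2 = 110 (mod 1763).
From k ≡ 110 (mod 1763) write k = 110 + 1763t. Substituting into k ≡ 23 (mod 53) gives 1763t ≡ 19 (mod 53), and since 14⁻¹ ≡ 19 (mod 53), t ≡ 43. Hence k ≡ 110 + 1763·43 = 75919 (mod 93439).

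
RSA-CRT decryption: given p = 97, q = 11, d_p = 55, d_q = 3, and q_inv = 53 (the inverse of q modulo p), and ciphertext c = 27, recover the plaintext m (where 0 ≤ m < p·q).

m₁ = c^(d_p) mod p: c ≡ 27 (mod 97), and 27^55 mod 97 = 79.
m₂ = c^(d_q) mod q: c ≡ 5 (mod 11), and 5^3 mod 11 = 4.
h = q_inv·(m₁ − m₂) mod p = 53·(79 − 4) mod 97 = 95.
m = m₂ + h·q = 4 + 95·11 = 1049.

1049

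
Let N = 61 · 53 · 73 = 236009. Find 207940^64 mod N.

Mod 61: 207940 ≡ 52; by Fermat, exponent reduces to 64 mod 60 = 4; 52^4 ≡ 34 (mod 61).
Mod 53: 207940 ≡ 21; by Fermat, exponent reduces to 64 mod 52 = 12; 21^12 ≡ 44 (mod 53).
Mod 73: 207940 ≡ 36; 36^64 ≡ 37 (mod 73).
Combine by CRT: x ≡ 34 (mod 61), x ≡ 44 (mod 53), x ≡ 37 (mod 73) ⇒ x ≡ 112457 (mod 236009).

112457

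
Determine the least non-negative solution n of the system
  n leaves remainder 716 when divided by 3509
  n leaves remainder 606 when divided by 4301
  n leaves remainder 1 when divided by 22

39315

Combine the congruences pairwise.
gcd(3509, 4301) = 11 and 11 | (606 − 716), so the pair is consistent; merging gives n ≡ 39315 (mod 1372019), where 1372019 = lcm(3509, 4301).
gcd(1372019, 22) = 11 and 11 | (1 − 39315), so the pair is consistent; merging gives n ≡ 39315 (mod 2744038), where 2744038 = lcm(1372019, 22).
The solution is unique modulo lcm(3509, 4301, 22) = 2744038.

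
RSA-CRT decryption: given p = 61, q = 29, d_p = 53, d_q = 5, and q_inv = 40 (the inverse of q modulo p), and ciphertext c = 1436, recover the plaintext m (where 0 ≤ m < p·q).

m₁ = c^(d_p) mod p: c ≡ 33 (mod 61), and 33^53 mod 61 = 53.
m₂ = c^(d_q) mod q: c ≡ 15 (mod 29), and 15^5 mod 29 = 10.
h = q_inv·(m₁ − m₂) mod p = 40·(53 − 10) mod 61 = 12.
m = m₂ + h·q = 10 + 12·29 = 358.

358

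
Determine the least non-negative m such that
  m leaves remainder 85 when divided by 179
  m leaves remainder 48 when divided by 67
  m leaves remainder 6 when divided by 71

160111

The moduli are pairwise coprime; N = 179·67·71 = 851503.
N/179 = 4757; 4757 ≡ 103 (mod 179); 103·73 ≡ 1, so inverse 73.
N/67 = 12709; 12709 ≡ 46 (mod 67); 46·51 ≡ 1, so inverse 51.
N/71 = 11993; 11993 ≡ 65 (mod 71); 65·59 ≡ 1, so inverse 59.
m ≡ 85·4757·73 + 48·12709·51 + 6·11993·59 = 64874339.
64874339 mod 851503 = 160111.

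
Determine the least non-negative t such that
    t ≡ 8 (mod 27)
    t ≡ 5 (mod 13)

278

From t ≡ 8 (mod 27) write t = 8 + 27s. Substituting into t ≡ 5 (mod 13) gives 27s ≡ 10 (mod 13), and since 1⁻¹ ≡ 1 (mod 13), s ≡ 10. Hence t ≡ 8 + 27·10 = 278 (mod 351).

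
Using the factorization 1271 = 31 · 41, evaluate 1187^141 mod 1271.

39

Mod 31: 1187 ≡ 9; by Fermat, exponent reduces to 141 mod 30 = 21; 9^21 ≡ 8 (mod 31).
Mod 41: 1187 ≡ 39; by Fermat, exponent reduces to 141 mod 40 = 21; 39^21 ≡ 39 (mod 41).
Combine by CRT: x ≡ 8 (mod 31), x ≡ 39 (mod 41) ⇒ x ≡ 39 (mod 1271).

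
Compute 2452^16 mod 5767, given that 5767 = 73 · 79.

1833

Mod 73: 2452 ≡ 43; 43^16 ≡ 8 (mod 73).
Mod 79: 2452 ≡ 3; 3^16 ≡ 16 (mod 79).
Combine by CRT: x ≡ 8 (mod 73), x ≡ 16 (mod 79) ⇒ x ≡ 1833 (mod 5767).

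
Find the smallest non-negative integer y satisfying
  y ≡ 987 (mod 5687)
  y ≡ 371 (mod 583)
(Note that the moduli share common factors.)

234154

gcd(5687, 583) = 11 and 11 | (371 − 987), so the pair is consistent; merging gives y ≡ 234154 (mod 301411), where 301411 = lcm(5687, 583).
The solution is unique modulo lcm(5687, 583) = 301411.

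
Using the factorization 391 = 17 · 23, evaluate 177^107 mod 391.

150

Mod 17: 177 ≡ 7; by Fermat, exponent reduces to 107 mod 16 = 11; 7^11 ≡ 14 (mod 17).
Mod 23: 177 ≡ 16; by Fermat, exponent reduces to 107 mod 22 = 19; 16^19 ≡ 12 (mod 23).
Combine by CRT: x ≡ 14 (mod 17), x ≡ 12 (mod 23) ⇒ x ≡ 150 (mod 391).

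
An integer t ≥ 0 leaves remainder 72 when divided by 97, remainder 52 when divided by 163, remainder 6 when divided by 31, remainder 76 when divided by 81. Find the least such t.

28746895

The moduli are pairwise coprime; N = 97·163·31·81 = 39701421.
N/97 = 409293; 409293 ≡ 50 (mod 97); 50·33 ≡ 1, so inverse 33.
N/163 = 243567; 243567 ≡ 45 (mod 163); 45·29 ≡ 1, so inverse 29.
N/31 = 1280691; 1280691 ≡ 19 (mod 31); 19·18 ≡ 1, so inverse 18.
N/81 = 490141; 490141 ≡ 10 (mod 81); 10·73 ≡ 1, so inverse 73.
t ≡ 72·409293·33 + 52·243567·29 + 6·1280691·18 + 76·490141·73 = 4197396100.
4197396100 mod 39701421 = 28746895.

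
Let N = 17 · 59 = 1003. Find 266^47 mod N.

Mod 17: 266 ≡ 11; by Fermat, exponent reduces to 47 mod 16 = 15; 11^15 ≡ 14 (mod 17).
Mod 59: 266 ≡ 30; 30^47 ≡ 42 (mod 59).
Combine by CRT: x ≡ 14 (mod 17), x ≡ 42 (mod 59) ⇒ x ≡ 337 (mod 1003).

337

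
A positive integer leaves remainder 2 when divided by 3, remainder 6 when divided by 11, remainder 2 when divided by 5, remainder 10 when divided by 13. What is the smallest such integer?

842

The moduli are pairwise coprime; M = 3·11·5·13 = 2145.
M/3 = 715; 715 ≡ 1 (mod 3), inverse 1.
M/11 = 195; 195 ≡ 8 (mod 11); 8·7 ≡ 1, so inverse 7.
M/5 = 429; 429 ≡ 4 (mod 5); 4·4 ≡ 1, so inverse 4.
M/13 = 165; 165 ≡ 9 (mod 13); 9·3 ≡ 1, so inverse 3.
N ≡ 2·715·1 + 6·195·7 + 2·429·4 + 10·165·3 = 18002.
18002 mod 2145 = 842.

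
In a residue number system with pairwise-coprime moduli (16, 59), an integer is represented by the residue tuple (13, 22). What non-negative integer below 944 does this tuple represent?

Combine the congruences pairwise.
From x ≡ 13 (mod 16) write x = 13 + 16t. Substituting into x ≡ 22 (mod 59) gives 16t ≡ 9 (mod 59), and since 16⁻¹ ≡ 48 (mod 59), t ≡ 19. Hence x ≡ 13 + 16·19 = 317 (mod 944).

317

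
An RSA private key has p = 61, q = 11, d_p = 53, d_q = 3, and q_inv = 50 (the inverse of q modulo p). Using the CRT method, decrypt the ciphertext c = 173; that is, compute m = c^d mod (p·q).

556

m₁ = c^(d_p) mod p: c ≡ 51 (mod 61), and 51^53 mod 61 = 7.
m₂ = c^(d_q) mod q: c ≡ 8 (mod 11), and 8^3 mod 11 = 6.
h = q_inv·(m₁ − m₂) mod p = 50·(7 − 6) mod 61 = 50.
m = m₂ + h·q = 6 + 50·11 = 556.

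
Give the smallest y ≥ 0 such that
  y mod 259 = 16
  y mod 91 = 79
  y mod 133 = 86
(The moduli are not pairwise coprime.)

7268

Combine the congruences pairwise.
gcd(259, 91) = 7 and 7 | (79 − 16), so the pair is consistent; merging gives y ≡ 534 (mod 3367), where 3367 = lcm(259, 91).
gcd(3367, 133) = 7 and 7 | (86 − 534), so the pair is consistent; merging gives y ≡ 7268 (mod 63973), where 63973 = lcm(3367, 133).
The solution is unique modulo lcm(259, 91, 133) = 63973.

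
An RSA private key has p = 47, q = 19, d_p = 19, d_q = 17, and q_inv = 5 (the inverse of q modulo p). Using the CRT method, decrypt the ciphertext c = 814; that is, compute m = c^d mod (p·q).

m₁ = c^(d_p) mod p: c ≡ 15 (mod 47), and 15^19 mod 47 = 39.
m₂ = c^(d_q) mod q: c ≡ 16 (mod 19), and 16^17 mod 19 = 6.
h = q_inv·(m₁ − m₂) mod p = 5·(39 − 6) mod 47 = 24.
m = m₂ + h·q = 6 + 24·19 = 462.

462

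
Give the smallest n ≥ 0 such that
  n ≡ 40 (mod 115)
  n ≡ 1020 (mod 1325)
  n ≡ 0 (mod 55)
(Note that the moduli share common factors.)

182545

Combine the congruences pairwise.
gcd(115, 1325) = 5 and 5 | (1020 − 40), so the pair is consistent; merging gives n ≡ 30170 (mod 30475), where 30475 = lcm(115, 1325).
gcd(30475, 55) = 5 and 5 | (0 − 30170), so the pair is consistent; merging gives n ≡ 182545 (mod 335225), where 335225 = lcm(30475, 55).
The solution is unique modulo lcm(115, 1325, 55) = 335225.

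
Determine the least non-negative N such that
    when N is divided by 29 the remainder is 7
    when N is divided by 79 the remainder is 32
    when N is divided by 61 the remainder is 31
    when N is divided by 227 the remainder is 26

The moduli are pairwise coprime; M = 29·79·61·227 = 31723477.
M/29 = 1093913; 1093913 ≡ 4 (mod 29); 4·22 ≡ 1, so inverse 22.
M/79 = 401563; 401563 ≡ 6 (mod 79); 6·66 ≡ 1, so inverse 66.
M/61 = 520057; 520057 ≡ 32 (mod 61); 32·21 ≡ 1, so inverse 21.
M/227 = 139751; 139751 ≡ 146 (mod 227); 146·14 ≡ 1, so inverse 14.
N ≡ 7·1093913·22 + 32·401563·66 + 31·520057·21 + 26·139751·14 = 1405990129.
1405990129 mod 31723477 = 10157141.

10157141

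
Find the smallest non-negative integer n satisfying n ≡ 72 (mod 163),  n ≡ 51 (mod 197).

3006

Combine the congruences pairwise.
From n ≡ 72 (mod 163) write n = 72 + 163t. Substituting into n ≡ 51 (mod 197) gives 163t ≡ 176 (mod 197), and since 163⁻¹ ≡ 168 (mod 197), t ≡ 18. Hence n ≡ 72 + 163·18 = 3006 (mod 32111).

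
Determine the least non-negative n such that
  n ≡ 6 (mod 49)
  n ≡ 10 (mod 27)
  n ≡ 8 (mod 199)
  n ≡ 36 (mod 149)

The moduli are pairwise coprime; M = 49·27·199·149 = 39228273.
M/49 = 800577; 800577 ≡ 15 (mod 49); 15·36 ≡ 1, so inverse 36.
M/27 = 1452899; 1452899 ≡ 2 (mod 27); 2·14 ≡ 1, so inverse 14.
M/199 = 197127; 197127 ≡ 117 (mod 199); 117·182 ≡ 1, so inverse 182.
M/149 = 263277; 263277 ≡ 143 (mod 149); 143·124 ≡ 1, so inverse 124.
n ≡ 6·800577·36 + 10·1452899·14 + 8·197127·182 + 36·263277·124 = 1838615932.
1838615932 mod 39228273 = 34115374.

34115374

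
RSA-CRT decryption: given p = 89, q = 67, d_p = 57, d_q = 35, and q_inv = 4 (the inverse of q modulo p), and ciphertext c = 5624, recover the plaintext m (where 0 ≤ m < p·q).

587

m₁ = c^(d_p) mod p: c ≡ 17 (mod 89), and 17^57 mod 89 = 53.
m₂ = c^(d_q) mod q: c ≡ 63 (mod 67), and 63^35 mod 67 = 51.
h = q_inv·(m₁ − m₂) mod p = 4·(53 − 51) mod 89 = 8.
m = m₂ + h·q = 51 + 8·67 = 587.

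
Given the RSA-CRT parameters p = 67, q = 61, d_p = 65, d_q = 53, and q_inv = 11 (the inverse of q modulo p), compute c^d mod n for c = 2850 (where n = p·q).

m₁ = c^(d_p) mod p: c ≡ 36 (mod 67), and 36^65 mod 67 = 54.
m₂ = c^(d_q) mod q: c ≡ 44 (mod 61), and 44^53 mod 61 = 2.
h = q_inv·(m₁ − m₂) mod p = 11·(54 − 2) mod 67 = 36.
m = m₂ + h·q = 2 + 36·61 = 2198.

2198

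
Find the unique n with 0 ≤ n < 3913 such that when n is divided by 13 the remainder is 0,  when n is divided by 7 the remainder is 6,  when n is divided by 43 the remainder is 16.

3198

Combine the congruences pairwise.
From n ≡ 0 (mod 13) write n = 0 + 13t. Substituting into n ≡ 6 (mod 7) gives 13t ≡ 6 (mod 7), and since 6⁻¹ ≡ 6 (mod 7), t ≡ 1. Hence n ≡ 0 + 13·1 = 13 (mod 91).
From n ≡ 13 (mod 91) write n = 13 + 91t. Substituting into n ≡ 16 (mod 43) gives 91t ≡ 3 (mod 43), and since 5⁻¹ ≡ 26 (mod 43), t ≡ 35. Hence n ≡ 13 + 91·35 = 3198 (mod 3913).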